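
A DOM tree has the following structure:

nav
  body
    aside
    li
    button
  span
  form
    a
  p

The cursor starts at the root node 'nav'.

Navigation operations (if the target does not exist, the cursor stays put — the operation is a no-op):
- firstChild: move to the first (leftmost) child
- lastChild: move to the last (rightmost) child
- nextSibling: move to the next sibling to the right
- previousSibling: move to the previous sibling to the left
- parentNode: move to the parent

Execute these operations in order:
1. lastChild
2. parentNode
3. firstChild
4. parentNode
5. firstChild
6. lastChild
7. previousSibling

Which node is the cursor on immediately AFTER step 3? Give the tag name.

Answer: body

Derivation:
After 1 (lastChild): p
After 2 (parentNode): nav
After 3 (firstChild): body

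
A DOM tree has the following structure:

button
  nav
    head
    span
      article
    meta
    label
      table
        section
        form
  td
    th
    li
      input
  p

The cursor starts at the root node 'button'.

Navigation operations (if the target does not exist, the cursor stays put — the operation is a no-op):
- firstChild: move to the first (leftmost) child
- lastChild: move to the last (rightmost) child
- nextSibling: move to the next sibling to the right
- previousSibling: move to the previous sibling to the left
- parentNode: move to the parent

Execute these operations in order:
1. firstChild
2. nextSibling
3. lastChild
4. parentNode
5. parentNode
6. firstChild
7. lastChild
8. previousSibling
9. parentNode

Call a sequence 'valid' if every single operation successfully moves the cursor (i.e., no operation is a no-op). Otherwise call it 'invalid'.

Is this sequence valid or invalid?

Answer: valid

Derivation:
After 1 (firstChild): nav
After 2 (nextSibling): td
After 3 (lastChild): li
After 4 (parentNode): td
After 5 (parentNode): button
After 6 (firstChild): nav
After 7 (lastChild): label
After 8 (previousSibling): meta
After 9 (parentNode): nav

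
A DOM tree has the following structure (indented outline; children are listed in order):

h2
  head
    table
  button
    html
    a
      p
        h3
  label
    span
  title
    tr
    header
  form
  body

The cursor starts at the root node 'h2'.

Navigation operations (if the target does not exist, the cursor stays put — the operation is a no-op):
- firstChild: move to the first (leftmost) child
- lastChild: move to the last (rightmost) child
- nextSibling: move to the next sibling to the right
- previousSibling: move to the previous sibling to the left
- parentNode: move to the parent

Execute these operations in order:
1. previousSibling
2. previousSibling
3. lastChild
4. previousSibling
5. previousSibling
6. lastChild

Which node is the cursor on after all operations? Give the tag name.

Answer: header

Derivation:
After 1 (previousSibling): h2 (no-op, stayed)
After 2 (previousSibling): h2 (no-op, stayed)
After 3 (lastChild): body
After 4 (previousSibling): form
After 5 (previousSibling): title
After 6 (lastChild): header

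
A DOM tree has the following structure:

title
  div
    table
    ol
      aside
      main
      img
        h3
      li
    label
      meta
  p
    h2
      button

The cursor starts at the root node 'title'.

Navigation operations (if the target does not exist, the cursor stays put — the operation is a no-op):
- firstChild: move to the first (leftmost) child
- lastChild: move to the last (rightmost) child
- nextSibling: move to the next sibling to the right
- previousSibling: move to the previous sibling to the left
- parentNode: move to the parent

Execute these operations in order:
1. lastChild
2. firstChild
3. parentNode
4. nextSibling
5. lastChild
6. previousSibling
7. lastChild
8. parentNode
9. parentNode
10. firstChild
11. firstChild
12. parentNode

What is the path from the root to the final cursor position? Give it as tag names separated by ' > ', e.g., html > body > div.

Answer: title > p > h2

Derivation:
After 1 (lastChild): p
After 2 (firstChild): h2
After 3 (parentNode): p
After 4 (nextSibling): p (no-op, stayed)
After 5 (lastChild): h2
After 6 (previousSibling): h2 (no-op, stayed)
After 7 (lastChild): button
After 8 (parentNode): h2
After 9 (parentNode): p
After 10 (firstChild): h2
After 11 (firstChild): button
After 12 (parentNode): h2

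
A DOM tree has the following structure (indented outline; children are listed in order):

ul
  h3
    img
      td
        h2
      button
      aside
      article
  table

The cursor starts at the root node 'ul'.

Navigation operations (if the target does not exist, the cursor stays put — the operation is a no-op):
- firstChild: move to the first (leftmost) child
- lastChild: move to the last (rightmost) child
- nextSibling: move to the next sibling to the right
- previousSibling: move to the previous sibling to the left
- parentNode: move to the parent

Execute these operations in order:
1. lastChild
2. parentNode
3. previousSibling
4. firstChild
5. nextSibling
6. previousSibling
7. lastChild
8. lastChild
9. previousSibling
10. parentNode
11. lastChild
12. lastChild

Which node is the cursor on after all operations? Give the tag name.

After 1 (lastChild): table
After 2 (parentNode): ul
After 3 (previousSibling): ul (no-op, stayed)
After 4 (firstChild): h3
After 5 (nextSibling): table
After 6 (previousSibling): h3
After 7 (lastChild): img
After 8 (lastChild): article
After 9 (previousSibling): aside
After 10 (parentNode): img
After 11 (lastChild): article
After 12 (lastChild): article (no-op, stayed)

Answer: article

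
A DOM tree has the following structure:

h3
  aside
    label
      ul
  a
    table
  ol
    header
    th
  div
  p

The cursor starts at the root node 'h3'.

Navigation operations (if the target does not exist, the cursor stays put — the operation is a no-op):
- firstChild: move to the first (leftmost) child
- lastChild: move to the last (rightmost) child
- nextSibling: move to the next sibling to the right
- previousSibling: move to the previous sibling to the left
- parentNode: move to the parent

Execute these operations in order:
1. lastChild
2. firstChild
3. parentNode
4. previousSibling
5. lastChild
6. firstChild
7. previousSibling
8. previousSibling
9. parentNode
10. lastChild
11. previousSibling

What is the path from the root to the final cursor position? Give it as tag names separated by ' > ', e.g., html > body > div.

After 1 (lastChild): p
After 2 (firstChild): p (no-op, stayed)
After 3 (parentNode): h3
After 4 (previousSibling): h3 (no-op, stayed)
After 5 (lastChild): p
After 6 (firstChild): p (no-op, stayed)
After 7 (previousSibling): div
After 8 (previousSibling): ol
After 9 (parentNode): h3
After 10 (lastChild): p
After 11 (previousSibling): div

Answer: h3 > div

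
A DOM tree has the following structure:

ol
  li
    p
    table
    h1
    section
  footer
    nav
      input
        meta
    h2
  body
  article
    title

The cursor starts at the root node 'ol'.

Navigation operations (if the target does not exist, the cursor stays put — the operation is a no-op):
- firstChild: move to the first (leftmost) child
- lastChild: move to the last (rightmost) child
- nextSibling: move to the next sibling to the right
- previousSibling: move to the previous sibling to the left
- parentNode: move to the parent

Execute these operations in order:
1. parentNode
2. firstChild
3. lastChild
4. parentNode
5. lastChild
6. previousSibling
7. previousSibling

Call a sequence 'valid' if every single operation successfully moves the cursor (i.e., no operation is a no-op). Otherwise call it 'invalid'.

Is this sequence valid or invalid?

Answer: invalid

Derivation:
After 1 (parentNode): ol (no-op, stayed)
After 2 (firstChild): li
After 3 (lastChild): section
After 4 (parentNode): li
After 5 (lastChild): section
After 6 (previousSibling): h1
After 7 (previousSibling): table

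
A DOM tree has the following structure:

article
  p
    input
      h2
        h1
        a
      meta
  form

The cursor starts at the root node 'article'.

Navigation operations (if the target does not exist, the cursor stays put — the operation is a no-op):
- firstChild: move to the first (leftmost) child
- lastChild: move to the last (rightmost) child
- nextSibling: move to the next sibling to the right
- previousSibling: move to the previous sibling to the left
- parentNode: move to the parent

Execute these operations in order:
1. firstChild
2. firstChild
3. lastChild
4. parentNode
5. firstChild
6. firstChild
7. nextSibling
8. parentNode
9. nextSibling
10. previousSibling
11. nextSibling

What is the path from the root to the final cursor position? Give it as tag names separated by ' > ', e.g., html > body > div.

Answer: article > p > input > meta

Derivation:
After 1 (firstChild): p
After 2 (firstChild): input
After 3 (lastChild): meta
After 4 (parentNode): input
After 5 (firstChild): h2
After 6 (firstChild): h1
After 7 (nextSibling): a
After 8 (parentNode): h2
After 9 (nextSibling): meta
After 10 (previousSibling): h2
After 11 (nextSibling): meta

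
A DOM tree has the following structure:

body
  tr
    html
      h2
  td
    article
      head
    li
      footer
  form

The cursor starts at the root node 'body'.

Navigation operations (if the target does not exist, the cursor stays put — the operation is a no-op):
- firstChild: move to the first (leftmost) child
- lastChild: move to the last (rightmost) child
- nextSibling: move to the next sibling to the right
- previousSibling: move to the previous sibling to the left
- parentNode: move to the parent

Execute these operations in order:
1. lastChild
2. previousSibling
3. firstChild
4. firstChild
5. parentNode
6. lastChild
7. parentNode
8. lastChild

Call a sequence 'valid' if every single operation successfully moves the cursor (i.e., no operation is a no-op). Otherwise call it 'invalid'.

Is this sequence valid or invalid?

Answer: valid

Derivation:
After 1 (lastChild): form
After 2 (previousSibling): td
After 3 (firstChild): article
After 4 (firstChild): head
After 5 (parentNode): article
After 6 (lastChild): head
After 7 (parentNode): article
After 8 (lastChild): head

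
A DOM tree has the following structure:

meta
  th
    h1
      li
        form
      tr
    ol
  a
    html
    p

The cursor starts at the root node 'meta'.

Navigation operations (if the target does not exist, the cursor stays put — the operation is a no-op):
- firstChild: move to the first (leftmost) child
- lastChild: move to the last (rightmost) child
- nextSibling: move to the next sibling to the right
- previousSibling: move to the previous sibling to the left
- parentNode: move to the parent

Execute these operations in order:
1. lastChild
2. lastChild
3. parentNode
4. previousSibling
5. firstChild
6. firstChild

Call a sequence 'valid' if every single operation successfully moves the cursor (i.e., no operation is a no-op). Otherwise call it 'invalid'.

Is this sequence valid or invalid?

After 1 (lastChild): a
After 2 (lastChild): p
After 3 (parentNode): a
After 4 (previousSibling): th
After 5 (firstChild): h1
After 6 (firstChild): li

Answer: valid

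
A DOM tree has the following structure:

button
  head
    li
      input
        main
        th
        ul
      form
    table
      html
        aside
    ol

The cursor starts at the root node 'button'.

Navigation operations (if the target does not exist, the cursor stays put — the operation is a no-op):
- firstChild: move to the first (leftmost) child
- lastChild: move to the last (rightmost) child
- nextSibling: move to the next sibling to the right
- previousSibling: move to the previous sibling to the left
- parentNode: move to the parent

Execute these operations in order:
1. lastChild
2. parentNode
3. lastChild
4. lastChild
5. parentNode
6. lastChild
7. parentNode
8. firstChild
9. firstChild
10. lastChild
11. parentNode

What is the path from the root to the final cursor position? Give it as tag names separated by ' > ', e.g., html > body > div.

Answer: button > head > li > input

Derivation:
After 1 (lastChild): head
After 2 (parentNode): button
After 3 (lastChild): head
After 4 (lastChild): ol
After 5 (parentNode): head
After 6 (lastChild): ol
After 7 (parentNode): head
After 8 (firstChild): li
After 9 (firstChild): input
After 10 (lastChild): ul
After 11 (parentNode): input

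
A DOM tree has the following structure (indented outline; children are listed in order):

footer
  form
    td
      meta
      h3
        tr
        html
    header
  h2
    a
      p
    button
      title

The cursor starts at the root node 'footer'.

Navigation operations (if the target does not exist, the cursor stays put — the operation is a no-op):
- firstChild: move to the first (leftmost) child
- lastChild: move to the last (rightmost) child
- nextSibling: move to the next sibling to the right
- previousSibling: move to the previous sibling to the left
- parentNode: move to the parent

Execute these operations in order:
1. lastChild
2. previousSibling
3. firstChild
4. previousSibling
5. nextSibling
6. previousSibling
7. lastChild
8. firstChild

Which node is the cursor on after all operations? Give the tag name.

After 1 (lastChild): h2
After 2 (previousSibling): form
After 3 (firstChild): td
After 4 (previousSibling): td (no-op, stayed)
After 5 (nextSibling): header
After 6 (previousSibling): td
After 7 (lastChild): h3
After 8 (firstChild): tr

Answer: tr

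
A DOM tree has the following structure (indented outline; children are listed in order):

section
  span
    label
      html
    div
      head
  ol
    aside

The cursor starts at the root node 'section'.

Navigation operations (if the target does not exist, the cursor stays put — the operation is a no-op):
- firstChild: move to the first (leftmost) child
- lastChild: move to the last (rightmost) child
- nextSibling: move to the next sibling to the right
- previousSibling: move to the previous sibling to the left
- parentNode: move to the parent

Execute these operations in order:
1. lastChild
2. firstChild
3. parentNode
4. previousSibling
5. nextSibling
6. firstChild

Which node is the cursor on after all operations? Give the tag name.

Answer: aside

Derivation:
After 1 (lastChild): ol
After 2 (firstChild): aside
After 3 (parentNode): ol
After 4 (previousSibling): span
After 5 (nextSibling): ol
After 6 (firstChild): aside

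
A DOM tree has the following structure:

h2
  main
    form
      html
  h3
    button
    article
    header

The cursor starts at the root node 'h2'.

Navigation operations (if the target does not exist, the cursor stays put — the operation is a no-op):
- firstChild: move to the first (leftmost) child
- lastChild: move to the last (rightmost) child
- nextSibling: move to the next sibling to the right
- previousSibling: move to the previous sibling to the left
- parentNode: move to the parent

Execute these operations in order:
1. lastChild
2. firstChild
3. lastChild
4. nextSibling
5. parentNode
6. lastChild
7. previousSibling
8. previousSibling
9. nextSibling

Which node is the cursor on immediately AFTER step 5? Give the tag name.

Answer: h3

Derivation:
After 1 (lastChild): h3
After 2 (firstChild): button
After 3 (lastChild): button (no-op, stayed)
After 4 (nextSibling): article
After 5 (parentNode): h3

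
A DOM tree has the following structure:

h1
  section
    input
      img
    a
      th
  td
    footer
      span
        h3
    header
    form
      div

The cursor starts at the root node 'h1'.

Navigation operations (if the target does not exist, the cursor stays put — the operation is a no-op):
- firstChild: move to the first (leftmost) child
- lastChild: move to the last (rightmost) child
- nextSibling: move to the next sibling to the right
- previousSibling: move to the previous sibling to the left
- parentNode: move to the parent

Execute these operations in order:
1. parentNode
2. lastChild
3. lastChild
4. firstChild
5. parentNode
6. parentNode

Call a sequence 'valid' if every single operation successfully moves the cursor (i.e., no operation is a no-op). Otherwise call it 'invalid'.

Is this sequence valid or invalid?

Answer: invalid

Derivation:
After 1 (parentNode): h1 (no-op, stayed)
After 2 (lastChild): td
After 3 (lastChild): form
After 4 (firstChild): div
After 5 (parentNode): form
After 6 (parentNode): td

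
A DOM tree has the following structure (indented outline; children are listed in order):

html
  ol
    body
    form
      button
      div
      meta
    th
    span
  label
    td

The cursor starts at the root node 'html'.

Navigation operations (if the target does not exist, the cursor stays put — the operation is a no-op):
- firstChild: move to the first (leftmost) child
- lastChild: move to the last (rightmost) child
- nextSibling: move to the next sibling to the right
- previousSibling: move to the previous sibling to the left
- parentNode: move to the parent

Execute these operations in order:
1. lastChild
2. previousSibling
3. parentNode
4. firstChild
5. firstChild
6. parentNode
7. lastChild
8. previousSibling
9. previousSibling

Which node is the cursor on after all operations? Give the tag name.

After 1 (lastChild): label
After 2 (previousSibling): ol
After 3 (parentNode): html
After 4 (firstChild): ol
After 5 (firstChild): body
After 6 (parentNode): ol
After 7 (lastChild): span
After 8 (previousSibling): th
After 9 (previousSibling): form

Answer: form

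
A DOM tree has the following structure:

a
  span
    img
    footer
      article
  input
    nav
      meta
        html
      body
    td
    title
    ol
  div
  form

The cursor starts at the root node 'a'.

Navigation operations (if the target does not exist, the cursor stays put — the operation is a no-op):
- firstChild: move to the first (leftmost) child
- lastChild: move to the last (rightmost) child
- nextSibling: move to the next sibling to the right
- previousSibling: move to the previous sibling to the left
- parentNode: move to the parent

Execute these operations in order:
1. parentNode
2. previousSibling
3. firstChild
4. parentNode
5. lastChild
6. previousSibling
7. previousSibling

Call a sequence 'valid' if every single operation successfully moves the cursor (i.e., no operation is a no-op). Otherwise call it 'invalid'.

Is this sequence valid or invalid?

Answer: invalid

Derivation:
After 1 (parentNode): a (no-op, stayed)
After 2 (previousSibling): a (no-op, stayed)
After 3 (firstChild): span
After 4 (parentNode): a
After 5 (lastChild): form
After 6 (previousSibling): div
After 7 (previousSibling): input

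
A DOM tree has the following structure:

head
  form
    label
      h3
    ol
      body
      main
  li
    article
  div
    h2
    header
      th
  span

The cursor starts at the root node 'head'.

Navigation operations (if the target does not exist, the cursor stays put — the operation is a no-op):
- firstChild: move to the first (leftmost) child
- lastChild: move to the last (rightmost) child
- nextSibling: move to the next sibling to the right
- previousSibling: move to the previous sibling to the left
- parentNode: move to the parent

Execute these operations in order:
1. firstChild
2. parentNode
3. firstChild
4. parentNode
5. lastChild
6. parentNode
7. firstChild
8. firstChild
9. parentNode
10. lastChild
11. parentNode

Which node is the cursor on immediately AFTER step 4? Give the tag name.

After 1 (firstChild): form
After 2 (parentNode): head
After 3 (firstChild): form
After 4 (parentNode): head

Answer: head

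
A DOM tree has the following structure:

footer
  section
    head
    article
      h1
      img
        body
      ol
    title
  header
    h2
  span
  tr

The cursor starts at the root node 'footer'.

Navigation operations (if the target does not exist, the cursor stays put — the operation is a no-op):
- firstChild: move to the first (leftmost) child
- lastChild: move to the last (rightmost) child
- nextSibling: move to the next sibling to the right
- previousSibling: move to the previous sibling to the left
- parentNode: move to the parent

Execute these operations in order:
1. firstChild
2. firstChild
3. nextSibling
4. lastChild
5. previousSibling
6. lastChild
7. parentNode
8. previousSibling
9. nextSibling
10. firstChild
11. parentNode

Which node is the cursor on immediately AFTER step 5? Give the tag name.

Answer: img

Derivation:
After 1 (firstChild): section
After 2 (firstChild): head
After 3 (nextSibling): article
After 4 (lastChild): ol
After 5 (previousSibling): img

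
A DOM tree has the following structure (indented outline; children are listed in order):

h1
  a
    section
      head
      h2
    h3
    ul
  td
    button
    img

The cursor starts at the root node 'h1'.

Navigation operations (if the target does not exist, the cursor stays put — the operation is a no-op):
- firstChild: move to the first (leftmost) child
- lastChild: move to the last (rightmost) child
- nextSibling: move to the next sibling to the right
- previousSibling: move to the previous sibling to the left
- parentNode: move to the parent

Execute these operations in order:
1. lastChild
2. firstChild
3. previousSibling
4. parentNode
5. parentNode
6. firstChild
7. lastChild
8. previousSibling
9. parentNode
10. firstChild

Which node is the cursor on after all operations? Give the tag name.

After 1 (lastChild): td
After 2 (firstChild): button
After 3 (previousSibling): button (no-op, stayed)
After 4 (parentNode): td
After 5 (parentNode): h1
After 6 (firstChild): a
After 7 (lastChild): ul
After 8 (previousSibling): h3
After 9 (parentNode): a
After 10 (firstChild): section

Answer: section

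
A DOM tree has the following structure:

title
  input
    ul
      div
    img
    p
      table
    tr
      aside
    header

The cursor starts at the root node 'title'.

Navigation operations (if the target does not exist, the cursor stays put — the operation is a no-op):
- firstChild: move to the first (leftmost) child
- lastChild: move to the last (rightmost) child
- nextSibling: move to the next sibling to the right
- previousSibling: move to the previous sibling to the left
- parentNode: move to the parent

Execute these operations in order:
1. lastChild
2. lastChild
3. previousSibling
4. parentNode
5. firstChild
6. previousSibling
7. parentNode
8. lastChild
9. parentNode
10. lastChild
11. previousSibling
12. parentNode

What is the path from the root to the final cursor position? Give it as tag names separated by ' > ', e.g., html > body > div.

Answer: title > input

Derivation:
After 1 (lastChild): input
After 2 (lastChild): header
After 3 (previousSibling): tr
After 4 (parentNode): input
After 5 (firstChild): ul
After 6 (previousSibling): ul (no-op, stayed)
After 7 (parentNode): input
After 8 (lastChild): header
After 9 (parentNode): input
After 10 (lastChild): header
After 11 (previousSibling): tr
After 12 (parentNode): input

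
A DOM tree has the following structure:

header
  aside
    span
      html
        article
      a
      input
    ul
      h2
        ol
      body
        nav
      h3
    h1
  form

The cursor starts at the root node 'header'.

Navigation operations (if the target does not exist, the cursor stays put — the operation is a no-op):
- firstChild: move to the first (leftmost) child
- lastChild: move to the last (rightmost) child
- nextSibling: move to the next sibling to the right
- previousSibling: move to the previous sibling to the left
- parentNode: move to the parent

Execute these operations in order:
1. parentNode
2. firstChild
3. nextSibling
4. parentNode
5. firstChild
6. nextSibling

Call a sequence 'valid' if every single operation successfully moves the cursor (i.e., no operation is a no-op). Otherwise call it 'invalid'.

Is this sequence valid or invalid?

Answer: invalid

Derivation:
After 1 (parentNode): header (no-op, stayed)
After 2 (firstChild): aside
After 3 (nextSibling): form
After 4 (parentNode): header
After 5 (firstChild): aside
After 6 (nextSibling): form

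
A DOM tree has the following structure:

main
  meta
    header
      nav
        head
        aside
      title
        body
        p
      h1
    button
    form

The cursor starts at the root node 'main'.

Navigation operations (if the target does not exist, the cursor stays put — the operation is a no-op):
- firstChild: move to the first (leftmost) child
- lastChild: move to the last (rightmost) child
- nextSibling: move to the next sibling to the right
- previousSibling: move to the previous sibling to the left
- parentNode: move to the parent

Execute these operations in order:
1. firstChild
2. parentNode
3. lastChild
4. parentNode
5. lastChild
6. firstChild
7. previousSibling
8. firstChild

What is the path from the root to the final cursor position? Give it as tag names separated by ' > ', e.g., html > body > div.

After 1 (firstChild): meta
After 2 (parentNode): main
After 3 (lastChild): meta
After 4 (parentNode): main
After 5 (lastChild): meta
After 6 (firstChild): header
After 7 (previousSibling): header (no-op, stayed)
After 8 (firstChild): nav

Answer: main > meta > header > nav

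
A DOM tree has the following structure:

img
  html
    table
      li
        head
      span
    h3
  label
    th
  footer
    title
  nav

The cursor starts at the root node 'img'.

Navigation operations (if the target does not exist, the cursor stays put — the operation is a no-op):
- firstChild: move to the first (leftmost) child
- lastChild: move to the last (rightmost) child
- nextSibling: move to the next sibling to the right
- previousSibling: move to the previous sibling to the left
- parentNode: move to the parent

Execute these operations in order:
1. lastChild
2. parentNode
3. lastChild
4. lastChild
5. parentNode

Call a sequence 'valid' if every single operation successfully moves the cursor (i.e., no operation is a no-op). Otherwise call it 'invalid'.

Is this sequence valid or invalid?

Answer: invalid

Derivation:
After 1 (lastChild): nav
After 2 (parentNode): img
After 3 (lastChild): nav
After 4 (lastChild): nav (no-op, stayed)
After 5 (parentNode): img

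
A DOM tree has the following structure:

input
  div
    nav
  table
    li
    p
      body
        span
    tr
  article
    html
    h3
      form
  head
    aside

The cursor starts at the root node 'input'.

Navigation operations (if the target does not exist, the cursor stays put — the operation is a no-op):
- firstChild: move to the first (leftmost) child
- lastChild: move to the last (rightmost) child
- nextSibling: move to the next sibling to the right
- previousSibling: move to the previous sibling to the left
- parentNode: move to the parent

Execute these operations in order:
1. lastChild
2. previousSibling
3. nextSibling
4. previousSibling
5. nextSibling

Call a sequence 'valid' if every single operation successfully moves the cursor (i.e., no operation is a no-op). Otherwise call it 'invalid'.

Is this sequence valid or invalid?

After 1 (lastChild): head
After 2 (previousSibling): article
After 3 (nextSibling): head
After 4 (previousSibling): article
After 5 (nextSibling): head

Answer: valid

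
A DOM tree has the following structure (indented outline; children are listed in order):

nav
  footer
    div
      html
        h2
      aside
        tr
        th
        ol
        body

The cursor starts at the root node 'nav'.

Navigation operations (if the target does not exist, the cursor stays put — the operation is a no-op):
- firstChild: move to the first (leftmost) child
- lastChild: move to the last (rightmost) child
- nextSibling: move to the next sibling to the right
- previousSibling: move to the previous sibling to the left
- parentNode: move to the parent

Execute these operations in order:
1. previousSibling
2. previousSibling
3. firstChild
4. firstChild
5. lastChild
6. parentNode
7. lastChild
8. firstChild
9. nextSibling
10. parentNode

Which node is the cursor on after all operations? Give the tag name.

After 1 (previousSibling): nav (no-op, stayed)
After 2 (previousSibling): nav (no-op, stayed)
After 3 (firstChild): footer
After 4 (firstChild): div
After 5 (lastChild): aside
After 6 (parentNode): div
After 7 (lastChild): aside
After 8 (firstChild): tr
After 9 (nextSibling): th
After 10 (parentNode): aside

Answer: aside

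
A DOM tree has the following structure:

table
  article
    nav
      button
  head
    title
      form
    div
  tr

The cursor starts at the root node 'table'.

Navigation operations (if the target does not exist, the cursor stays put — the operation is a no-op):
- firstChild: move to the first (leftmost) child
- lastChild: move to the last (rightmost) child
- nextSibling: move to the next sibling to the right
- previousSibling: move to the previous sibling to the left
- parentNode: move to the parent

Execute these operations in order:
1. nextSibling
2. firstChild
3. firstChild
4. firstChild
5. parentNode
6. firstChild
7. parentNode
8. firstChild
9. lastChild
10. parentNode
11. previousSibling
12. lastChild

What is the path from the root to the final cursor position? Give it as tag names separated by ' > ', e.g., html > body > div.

After 1 (nextSibling): table (no-op, stayed)
After 2 (firstChild): article
After 3 (firstChild): nav
After 4 (firstChild): button
After 5 (parentNode): nav
After 6 (firstChild): button
After 7 (parentNode): nav
After 8 (firstChild): button
After 9 (lastChild): button (no-op, stayed)
After 10 (parentNode): nav
After 11 (previousSibling): nav (no-op, stayed)
After 12 (lastChild): button

Answer: table > article > nav > button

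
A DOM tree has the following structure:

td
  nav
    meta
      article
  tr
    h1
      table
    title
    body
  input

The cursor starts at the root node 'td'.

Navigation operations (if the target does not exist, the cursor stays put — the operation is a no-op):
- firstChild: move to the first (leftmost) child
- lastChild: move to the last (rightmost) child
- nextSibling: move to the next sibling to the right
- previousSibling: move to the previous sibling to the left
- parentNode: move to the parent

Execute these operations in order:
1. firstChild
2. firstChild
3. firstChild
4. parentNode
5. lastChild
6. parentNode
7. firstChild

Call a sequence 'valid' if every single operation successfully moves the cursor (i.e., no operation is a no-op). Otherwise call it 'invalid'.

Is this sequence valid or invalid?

After 1 (firstChild): nav
After 2 (firstChild): meta
After 3 (firstChild): article
After 4 (parentNode): meta
After 5 (lastChild): article
After 6 (parentNode): meta
After 7 (firstChild): article

Answer: valid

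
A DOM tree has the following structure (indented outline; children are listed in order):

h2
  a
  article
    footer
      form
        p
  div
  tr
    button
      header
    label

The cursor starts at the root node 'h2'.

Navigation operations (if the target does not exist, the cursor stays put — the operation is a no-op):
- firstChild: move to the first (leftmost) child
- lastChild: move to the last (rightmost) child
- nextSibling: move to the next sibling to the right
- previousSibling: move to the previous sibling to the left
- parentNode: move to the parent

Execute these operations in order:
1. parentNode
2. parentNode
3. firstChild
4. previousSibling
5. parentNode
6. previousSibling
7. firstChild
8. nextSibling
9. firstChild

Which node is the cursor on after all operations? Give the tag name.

Answer: footer

Derivation:
After 1 (parentNode): h2 (no-op, stayed)
After 2 (parentNode): h2 (no-op, stayed)
After 3 (firstChild): a
After 4 (previousSibling): a (no-op, stayed)
After 5 (parentNode): h2
After 6 (previousSibling): h2 (no-op, stayed)
After 7 (firstChild): a
After 8 (nextSibling): article
After 9 (firstChild): footer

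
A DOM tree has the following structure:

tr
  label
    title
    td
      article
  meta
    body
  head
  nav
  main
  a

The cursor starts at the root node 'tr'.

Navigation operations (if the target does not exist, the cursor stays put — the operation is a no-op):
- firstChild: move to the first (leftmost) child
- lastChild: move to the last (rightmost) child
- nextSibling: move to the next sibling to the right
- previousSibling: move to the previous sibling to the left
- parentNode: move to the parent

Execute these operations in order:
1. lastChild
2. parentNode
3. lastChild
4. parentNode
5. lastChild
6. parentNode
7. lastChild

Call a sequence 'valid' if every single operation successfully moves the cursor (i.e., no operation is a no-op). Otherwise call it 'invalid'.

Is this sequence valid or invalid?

Answer: valid

Derivation:
After 1 (lastChild): a
After 2 (parentNode): tr
After 3 (lastChild): a
After 4 (parentNode): tr
After 5 (lastChild): a
After 6 (parentNode): tr
After 7 (lastChild): a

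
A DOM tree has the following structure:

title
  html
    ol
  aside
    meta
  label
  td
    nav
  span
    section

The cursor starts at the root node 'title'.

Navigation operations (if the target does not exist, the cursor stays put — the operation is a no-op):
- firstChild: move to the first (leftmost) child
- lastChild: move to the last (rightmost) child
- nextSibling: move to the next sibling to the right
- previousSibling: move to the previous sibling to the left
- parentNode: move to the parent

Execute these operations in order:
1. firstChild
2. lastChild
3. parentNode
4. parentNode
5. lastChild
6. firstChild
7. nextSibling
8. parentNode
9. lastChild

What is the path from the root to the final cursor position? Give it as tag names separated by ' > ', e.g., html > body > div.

After 1 (firstChild): html
After 2 (lastChild): ol
After 3 (parentNode): html
After 4 (parentNode): title
After 5 (lastChild): span
After 6 (firstChild): section
After 7 (nextSibling): section (no-op, stayed)
After 8 (parentNode): span
After 9 (lastChild): section

Answer: title > span > section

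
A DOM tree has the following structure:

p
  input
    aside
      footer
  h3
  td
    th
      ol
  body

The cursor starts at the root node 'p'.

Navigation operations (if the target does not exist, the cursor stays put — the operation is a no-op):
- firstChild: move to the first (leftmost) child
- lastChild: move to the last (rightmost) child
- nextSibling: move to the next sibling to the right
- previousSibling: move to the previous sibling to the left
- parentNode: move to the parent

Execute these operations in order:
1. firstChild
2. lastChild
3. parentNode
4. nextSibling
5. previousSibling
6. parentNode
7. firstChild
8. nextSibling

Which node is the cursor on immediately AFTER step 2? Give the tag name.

After 1 (firstChild): input
After 2 (lastChild): aside

Answer: aside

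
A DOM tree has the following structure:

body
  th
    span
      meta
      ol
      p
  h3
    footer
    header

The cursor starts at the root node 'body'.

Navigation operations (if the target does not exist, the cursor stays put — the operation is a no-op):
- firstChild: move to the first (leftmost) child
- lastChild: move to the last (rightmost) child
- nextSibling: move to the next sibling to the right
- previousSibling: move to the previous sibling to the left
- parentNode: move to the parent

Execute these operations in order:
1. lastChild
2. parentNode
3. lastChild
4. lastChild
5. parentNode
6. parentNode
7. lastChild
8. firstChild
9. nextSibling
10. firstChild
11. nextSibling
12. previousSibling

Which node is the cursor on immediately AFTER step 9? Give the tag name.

After 1 (lastChild): h3
After 2 (parentNode): body
After 3 (lastChild): h3
After 4 (lastChild): header
After 5 (parentNode): h3
After 6 (parentNode): body
After 7 (lastChild): h3
After 8 (firstChild): footer
After 9 (nextSibling): header

Answer: header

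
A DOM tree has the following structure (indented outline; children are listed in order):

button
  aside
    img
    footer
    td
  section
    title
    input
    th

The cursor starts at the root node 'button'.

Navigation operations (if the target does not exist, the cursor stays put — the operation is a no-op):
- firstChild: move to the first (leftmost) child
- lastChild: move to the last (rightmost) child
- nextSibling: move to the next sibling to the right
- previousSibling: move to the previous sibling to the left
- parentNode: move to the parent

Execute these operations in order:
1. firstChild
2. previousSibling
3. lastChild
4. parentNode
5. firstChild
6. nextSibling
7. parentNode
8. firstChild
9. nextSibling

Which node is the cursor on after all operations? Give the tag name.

After 1 (firstChild): aside
After 2 (previousSibling): aside (no-op, stayed)
After 3 (lastChild): td
After 4 (parentNode): aside
After 5 (firstChild): img
After 6 (nextSibling): footer
After 7 (parentNode): aside
After 8 (firstChild): img
After 9 (nextSibling): footer

Answer: footer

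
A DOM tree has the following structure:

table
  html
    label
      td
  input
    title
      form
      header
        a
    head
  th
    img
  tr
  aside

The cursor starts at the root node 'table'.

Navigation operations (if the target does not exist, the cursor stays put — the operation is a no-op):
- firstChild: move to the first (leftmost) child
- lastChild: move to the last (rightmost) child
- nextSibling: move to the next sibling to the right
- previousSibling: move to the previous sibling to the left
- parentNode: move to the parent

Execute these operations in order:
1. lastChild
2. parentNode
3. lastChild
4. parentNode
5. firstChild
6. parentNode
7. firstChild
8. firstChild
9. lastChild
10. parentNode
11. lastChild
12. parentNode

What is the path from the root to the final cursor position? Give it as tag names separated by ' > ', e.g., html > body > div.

Answer: table > html > label

Derivation:
After 1 (lastChild): aside
After 2 (parentNode): table
After 3 (lastChild): aside
After 4 (parentNode): table
After 5 (firstChild): html
After 6 (parentNode): table
After 7 (firstChild): html
After 8 (firstChild): label
After 9 (lastChild): td
After 10 (parentNode): label
After 11 (lastChild): td
After 12 (parentNode): label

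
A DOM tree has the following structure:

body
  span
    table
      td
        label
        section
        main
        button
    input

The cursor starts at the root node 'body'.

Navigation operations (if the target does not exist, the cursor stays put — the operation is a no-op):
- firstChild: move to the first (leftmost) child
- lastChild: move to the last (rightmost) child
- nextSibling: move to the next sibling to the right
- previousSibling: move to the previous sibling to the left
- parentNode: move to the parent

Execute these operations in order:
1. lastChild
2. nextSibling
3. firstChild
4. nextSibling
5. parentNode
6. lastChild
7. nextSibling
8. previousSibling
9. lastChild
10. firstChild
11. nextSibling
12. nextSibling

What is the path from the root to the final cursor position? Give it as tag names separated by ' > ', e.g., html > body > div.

Answer: body > span > table > td > main

Derivation:
After 1 (lastChild): span
After 2 (nextSibling): span (no-op, stayed)
After 3 (firstChild): table
After 4 (nextSibling): input
After 5 (parentNode): span
After 6 (lastChild): input
After 7 (nextSibling): input (no-op, stayed)
After 8 (previousSibling): table
After 9 (lastChild): td
After 10 (firstChild): label
After 11 (nextSibling): section
After 12 (nextSibling): main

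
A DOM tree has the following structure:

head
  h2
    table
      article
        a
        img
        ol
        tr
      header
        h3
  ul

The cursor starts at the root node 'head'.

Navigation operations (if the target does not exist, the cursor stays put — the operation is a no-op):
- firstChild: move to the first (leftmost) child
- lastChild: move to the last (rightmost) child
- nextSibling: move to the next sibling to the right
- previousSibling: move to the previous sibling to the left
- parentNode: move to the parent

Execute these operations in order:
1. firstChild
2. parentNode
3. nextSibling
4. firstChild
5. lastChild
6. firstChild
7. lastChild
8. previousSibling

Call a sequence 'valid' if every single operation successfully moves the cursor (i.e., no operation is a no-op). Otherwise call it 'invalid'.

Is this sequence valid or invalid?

Answer: invalid

Derivation:
After 1 (firstChild): h2
After 2 (parentNode): head
After 3 (nextSibling): head (no-op, stayed)
After 4 (firstChild): h2
After 5 (lastChild): table
After 6 (firstChild): article
After 7 (lastChild): tr
After 8 (previousSibling): ol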